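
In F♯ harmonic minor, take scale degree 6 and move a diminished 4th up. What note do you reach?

Gb

Scale degree 6 of F# harmonic minor is D.
A diminished fourth (4 semitones) above D lands on the letter G, giving Gb.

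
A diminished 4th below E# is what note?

E down a perfect fourth is B, so the target letter is B.
From E#, a diminished fourth is 4 semitones down: B##.

B##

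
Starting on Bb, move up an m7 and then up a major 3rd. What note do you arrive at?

C

A minor seventh up from Bb is Ab (letter A, 10 semitones up).
A major third up from Ab is C (letter C, 4 semitones up).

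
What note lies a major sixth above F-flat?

Db

A sixth above F lands on the letter D.
A major sixth spans 9 semitones, so Fb moves to pitch class 1. On the letter D that is Db.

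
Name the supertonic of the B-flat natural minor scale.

C

Degree 2 takes the letter 1 step above B, which is C.
In natural minor, degree 2 sits 2 semitones above the tonic. Bb + 2 semitones is pitch class 0, spelled on C as C.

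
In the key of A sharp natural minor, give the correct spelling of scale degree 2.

B#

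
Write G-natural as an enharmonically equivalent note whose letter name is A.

Abb

G is pitch class 7. The letter A alone is pitch class 9.
To reach pitch class 7 from A requires an offset of -2 semitones, i.e. double flat: Abb.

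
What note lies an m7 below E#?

F##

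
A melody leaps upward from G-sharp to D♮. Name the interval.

The letter names run G→D, a span of 4 letter steps, so the interval is some kind of fifth.
G# to D is 6 semitones. A perfect fifth is 7, so 6 makes it diminished.

diminished fifth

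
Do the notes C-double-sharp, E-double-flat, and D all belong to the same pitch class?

Yes

C## = pitch class 2 and Ebb = pitch class 2 and D = pitch class 2 — the same pitch class, so they are enharmonic equivalents.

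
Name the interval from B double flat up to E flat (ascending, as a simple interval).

The letter names run B→E, a span of 3 letter steps, so the interval is some kind of fourth.
Bbb to Eb is 6 semitones. A perfect fourth is 5, so 6 makes it augmented.

augmented fourth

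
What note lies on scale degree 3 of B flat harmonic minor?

Db

Degree 3 takes the letter 2 steps above B, which is D.
In harmonic minor, degree 3 sits 3 semitones above the tonic. Bb + 3 semitones is pitch class 1, spelled on D as Db.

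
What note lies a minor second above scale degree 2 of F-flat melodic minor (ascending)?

Abb

Scale degree 2 of Fb melodic minor (ascending) is Gb.
A minor second (1 semitone) above Gb lands on the letter A, giving Abb.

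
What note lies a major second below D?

C

D down a major second is C, so the target letter is C.
From D, a major second is 2 semitones down: C.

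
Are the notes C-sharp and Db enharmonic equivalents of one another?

C# = pitch class 1 and Db = pitch class 1 — the same pitch class, so they are enharmonic equivalents.

Yes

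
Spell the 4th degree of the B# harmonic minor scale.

Degree 4 takes the letter 3 steps above B, which is E.
In harmonic minor, degree 4 sits 5 semitones above the tonic. B# + 5 semitones is pitch class 5, spelled on E as E#.

E#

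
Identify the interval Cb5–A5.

The letter names run C→A, a span of 5 letter steps, so the interval is some kind of sixth.
Cb to A is 10 semitones. A major sixth is 9, so 10 makes it augmented.

augmented sixth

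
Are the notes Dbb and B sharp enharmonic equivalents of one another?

Dbb = pitch class 0 and B# = pitch class 0 — the same pitch class, so they are enharmonic equivalents.

Yes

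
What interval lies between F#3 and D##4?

The letter names run F→D, a span of 5 letter steps, so the interval is some kind of sixth.
F# to D## is 10 semitones. A major sixth is 9, so 10 makes it augmented.

augmented sixth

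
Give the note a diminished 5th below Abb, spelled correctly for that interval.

Db

A down a perfect fifth is D, so the target letter is D.
From Abb, a diminished fifth is 6 semitones down: Db.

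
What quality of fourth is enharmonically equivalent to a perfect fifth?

A perfect fifth spans 7 semitones.
A fourth spanning 7 semitones is doubly augmented (the perfect fourth is 5).

doubly augmented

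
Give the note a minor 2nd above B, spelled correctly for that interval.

C

B up a major second is C#, so the target letter is C.
From B, a minor second is 1 semitone up: C.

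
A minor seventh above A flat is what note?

Gb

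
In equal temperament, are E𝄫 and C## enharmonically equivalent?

Yes

Ebb = pitch class 2 and C## = pitch class 2 — the same pitch class, so they are enharmonic equivalents.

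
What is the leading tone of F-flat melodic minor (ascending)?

The Fb melodic minor (ascending) scale runs Fb Gb Abb Bbb Cb Db Eb.
Degree 7 is Eb.

Eb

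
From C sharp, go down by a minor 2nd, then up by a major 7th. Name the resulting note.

A##

A minor second down from C# is B# (letter B, 1 semitone down).
A major seventh up from B# is A## (letter A, 11 semitones up).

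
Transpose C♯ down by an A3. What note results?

Ab

A third below C lands on the letter A.
An augmented third spans 5 semitones, so C# moves to pitch class 8. On the letter A that is Ab.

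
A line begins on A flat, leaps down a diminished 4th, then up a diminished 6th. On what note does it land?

Cb

A diminished fourth down from Ab is E (letter E, 4 semitones down).
A diminished sixth up from E is Cb (letter C, 7 semitones up).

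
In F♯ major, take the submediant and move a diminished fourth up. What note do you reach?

The submediant of F# major is D#.
A diminished fourth (4 semitones) above D# lands on the letter G, giving G.

G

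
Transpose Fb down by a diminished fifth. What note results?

Bb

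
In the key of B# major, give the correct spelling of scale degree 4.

Degree 4 takes the letter 3 steps above B, which is E.
In major, degree 4 sits 5 semitones above the tonic. B# + 5 semitones is pitch class 5, spelled on E as E#.

E#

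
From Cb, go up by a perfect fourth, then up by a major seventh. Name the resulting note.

A perfect fourth up from Cb is Fb (letter F, 5 semitones up).
A major seventh up from Fb is Eb (letter E, 11 semitones up).

Eb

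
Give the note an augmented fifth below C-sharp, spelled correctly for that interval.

C down a perfect fifth is F, so the target letter is F.
From C#, an augmented fifth is 8 semitones down: F.

F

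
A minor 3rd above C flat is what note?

C up a major third is E, so the target letter is E.
From Cb, a minor third is 3 semitones up: Ebb.

Ebb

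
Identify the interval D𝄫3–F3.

augmented third

The letter names run D→F, a span of 2 letter steps, so the interval is some kind of third.
Dbb to F is 5 semitones. A major third is 4, so 5 makes it augmented.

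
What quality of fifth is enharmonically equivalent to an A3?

doubly diminished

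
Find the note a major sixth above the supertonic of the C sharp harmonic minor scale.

B#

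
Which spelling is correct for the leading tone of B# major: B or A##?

Each scale degree takes a distinct letter name. Degree 7 of a scale on B must use the letter A.
A## and B are enharmonically the same pitch, but only A## uses the letter A, so it is the correct spelling here.

A##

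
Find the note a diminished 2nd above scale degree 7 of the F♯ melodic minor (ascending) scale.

Scale degree 7 of F# melodic minor (ascending) is E#.
A diminished second (0 semitones) above E# lands on the letter F, giving F.

F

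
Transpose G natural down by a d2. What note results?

G down a major second is F, so the target letter is F.
From G, a diminished second is 0 semitones down: F##.

F##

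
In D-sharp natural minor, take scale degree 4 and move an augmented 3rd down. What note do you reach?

Scale degree 4 of D# natural minor is G#.
An augmented third (5 semitones) below G# lands on the letter E, giving Eb.

Eb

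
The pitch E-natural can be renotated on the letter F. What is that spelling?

E is pitch class 4. The letter F alone is pitch class 5.
To reach pitch class 4 from F requires an offset of -1 semitone, i.e. flat: Fb.

Fb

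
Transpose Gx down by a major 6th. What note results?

B#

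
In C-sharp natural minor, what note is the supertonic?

D#

Degree 2 takes the letter 1 step above C, which is D.
In natural minor, degree 2 sits 2 semitones above the tonic. C# + 2 semitones is pitch class 3, spelled on D as D#.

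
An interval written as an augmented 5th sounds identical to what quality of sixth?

minor

An augmented fifth spans 8 semitones.
A sixth spanning 8 semitones is minor (the major sixth is 9).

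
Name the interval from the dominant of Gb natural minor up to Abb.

The dominant of Gb natural minor is Db.
Db up to Abb: letters D→A make it a fifth; 6 semitones makes it diminished.

diminished fifth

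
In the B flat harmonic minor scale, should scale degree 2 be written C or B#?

C

Each scale degree takes a distinct letter name. Degree 2 of a scale on B must use the letter C.
C and B# are enharmonically the same pitch, but only C uses the letter C, so it is the correct spelling here.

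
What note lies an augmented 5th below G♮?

G down a perfect fifth is C, so the target letter is C.
From G, an augmented fifth is 8 semitones down: Cb.

Cb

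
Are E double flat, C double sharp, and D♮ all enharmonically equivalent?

Ebb = pitch class 2 and C## = pitch class 2 and D = pitch class 2 — the same pitch class, so they are enharmonic equivalents.

Yes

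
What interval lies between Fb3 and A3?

augmented third

The letter names run F→A, a span of 2 letter steps, so the interval is some kind of third.
Fb to A is 5 semitones. A major third is 4, so 5 makes it augmented.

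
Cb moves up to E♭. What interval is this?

major third

Counting letters C–D–E gives a third.
Cb→Eb = 4 semitones, exactly the major third.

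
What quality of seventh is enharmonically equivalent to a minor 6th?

doubly diminished

A minor sixth spans 8 semitones.
A seventh spanning 8 semitones is doubly diminished (the major seventh is 11).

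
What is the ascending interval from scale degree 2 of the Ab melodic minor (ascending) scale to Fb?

Scale degree 2 of Ab melodic minor (ascending) is Bb.
Bb up to Fb: letters B→F make it a fifth; 6 semitones makes it diminished.

diminished fifth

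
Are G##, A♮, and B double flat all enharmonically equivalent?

Yes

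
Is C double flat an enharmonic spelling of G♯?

No

Two spellings are enharmonically equivalent only if they share a pitch class.
Here Cbb → 10, G# → 8; 8 ≠ 10, so they are not.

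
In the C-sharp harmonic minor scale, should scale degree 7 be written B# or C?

B#

Each scale degree takes a distinct letter name. Degree 7 of a scale on C must use the letter B.
B# and C are enharmonically the same pitch, but only B# uses the letter B, so it is the correct spelling here.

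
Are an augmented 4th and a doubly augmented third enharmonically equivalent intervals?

Yes

An augmented fourth spans 6 semitones; a doubly augmented third spans 6.
They are enharmonically equivalent.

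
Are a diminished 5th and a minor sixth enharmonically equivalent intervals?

A diminished fifth spans 6 semitones; a minor sixth spans 8.
The spans differ, so they are not enharmonic equivalents.

No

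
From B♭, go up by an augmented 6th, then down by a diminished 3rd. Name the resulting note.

E##

An augmented sixth up from Bb is G# (letter G, 10 semitones up).
A diminished third down from G# is E## (letter E, 2 semitones down).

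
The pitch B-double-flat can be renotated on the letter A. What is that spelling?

Plain A sits at the same pitch as Bbb, so on the letter A the same pitch needs a natural: A.

A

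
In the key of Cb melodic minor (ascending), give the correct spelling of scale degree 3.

The Cb melodic minor (ascending) scale runs Cb Db Ebb Fb Gb Ab Bb.
Degree 3 is Ebb.

Ebb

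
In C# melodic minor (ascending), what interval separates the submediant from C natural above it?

diminished third

The submediant of C# melodic minor (ascending) is A#.
A# up to C: letters A→C make it a third; 2 semitones makes it diminished.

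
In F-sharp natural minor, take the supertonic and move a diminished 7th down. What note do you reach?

The supertonic of F# natural minor is G#.
A diminished seventh (9 semitones) below G# lands on the letter A, giving A##.

A##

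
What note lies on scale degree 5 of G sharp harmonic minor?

Degree 5 takes the letter 4 steps above G, which is D.
In harmonic minor, degree 5 sits 7 semitones above the tonic. G# + 7 semitones is pitch class 3, spelled on D as D#.

D#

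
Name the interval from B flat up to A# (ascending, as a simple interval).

Counting letters B–C–D–E–F–G–A gives a seventh.
Bb→A# = 12 semitones, 1 wider than the major seventh (11), so augmented.

augmented seventh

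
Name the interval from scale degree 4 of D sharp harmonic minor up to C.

Scale degree 4 of D# harmonic minor is G#.
G# up to C: letters G→C make it a fourth; 4 semitones makes it diminished.

diminished fourth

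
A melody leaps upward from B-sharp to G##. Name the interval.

Counting letters B–C–D–E–F–G gives a sixth.
B#→G## = 9 semitones, exactly the major sixth.

major sixth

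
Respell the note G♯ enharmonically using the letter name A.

Ab

Plain A sits 1 semitone above G#, so on the letter A the same pitch needs a flat: Ab.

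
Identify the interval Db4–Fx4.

doubly augmented third

The letter names run D→F, a span of 2 letter steps, so the interval is some kind of third.
Db to F## is 6 semitones. A major third is 4, so 6 makes it doubly augmented.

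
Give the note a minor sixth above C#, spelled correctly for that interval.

A

C up a major sixth is A, so the target letter is A.
From C#, a minor sixth is 8 semitones up: A.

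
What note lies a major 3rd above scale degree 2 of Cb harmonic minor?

F

Scale degree 2 of Cb harmonic minor is Db.
A major third (4 semitones) above Db lands on the letter F, giving F.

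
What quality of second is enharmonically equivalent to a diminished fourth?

A diminished fourth spans 4 semitones.
A second spanning 4 semitones is doubly augmented (the major second is 2).

doubly augmented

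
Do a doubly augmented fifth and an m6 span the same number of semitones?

No

A doubly augmented fifth spans 9 semitones; a minor sixth spans 8.
The spans differ, so they are not enharmonic equivalents.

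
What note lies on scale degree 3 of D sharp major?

F##

The D# major scale runs D# E# F## G# A# B# C##.
Degree 3 is F##.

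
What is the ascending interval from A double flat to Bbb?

major second

The letter names run A→B, a span of 1 letter step, so the interval is some kind of second.
Abb to Bbb is 2 semitones. A major second is 2, so 2 makes it major.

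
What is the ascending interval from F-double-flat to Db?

The letter names run F→D, a span of 5 letter steps, so the interval is some kind of sixth.
Fbb to Db is 10 semitones. A major sixth is 9, so 10 makes it augmented.

augmented sixth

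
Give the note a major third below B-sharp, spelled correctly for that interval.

A third below B lands on the letter G.
A major third spans 4 semitones, so B# moves to pitch class 8. On the letter G that is G#.

G#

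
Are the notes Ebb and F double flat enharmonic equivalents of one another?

Ebb is pitch class 2; Fbb is pitch class 3.
The pitch classes differ (2 vs. 3), so they are not enharmonic equivalents.

No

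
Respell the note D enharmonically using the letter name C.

C##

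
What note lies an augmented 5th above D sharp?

A##

D up a perfect fifth is A, so the target letter is A.
From D#, an augmented fifth is 8 semitones up: A##.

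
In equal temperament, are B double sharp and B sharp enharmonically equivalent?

B## is pitch class 1; B# is pitch class 0.
The pitch classes differ (1 vs. 0), so they are not enharmonic equivalents.

No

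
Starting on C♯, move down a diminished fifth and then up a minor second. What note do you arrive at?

A diminished fifth down from C# is F## (letter F, 6 semitones down).
A minor second up from F## is G# (letter G, 1 semitone up).

G#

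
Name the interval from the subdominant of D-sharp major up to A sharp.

The subdominant of D# major is G#.
G# up to A#: letters G→A make it a second; 2 semitones makes it major.

major second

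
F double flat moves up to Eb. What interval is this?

augmented seventh

The letter names run F→E, a span of 6 letter steps, so the interval is some kind of seventh.
Fbb to Eb is 12 semitones. A major seventh is 11, so 12 makes it augmented.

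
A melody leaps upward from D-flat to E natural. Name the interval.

The letter names run D→E, a span of 1 letter step, so the interval is some kind of second.
Db to E is 3 semitones. A major second is 2, so 3 makes it augmented.

augmented second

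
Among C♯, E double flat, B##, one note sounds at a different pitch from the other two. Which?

Ebb

In 12-tone equal temperament, enharmonic equivalents share a pitch class. C# is pitch class 1; Ebb is pitch class 2; B## is pitch class 1.
C# and B## share pitch class 1, while Ebb is pitch class 2.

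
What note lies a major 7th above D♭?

C

D up a major seventh is C#, so the target letter is C.
From Db, a major seventh is 11 semitones up: C.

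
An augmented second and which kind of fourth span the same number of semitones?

doubly diminished

An augmented second spans 3 semitones.
A fourth spanning 3 semitones is doubly diminished (the perfect fourth is 5).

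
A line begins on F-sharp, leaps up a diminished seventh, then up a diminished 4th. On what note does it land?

Abb

A diminished seventh up from F# is Eb (letter E, 9 semitones up).
A diminished fourth up from Eb is Abb (letter A, 4 semitones up).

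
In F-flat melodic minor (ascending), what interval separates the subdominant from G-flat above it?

The subdominant of Fb melodic minor (ascending) is Bbb.
Bbb up to Gb: letters B→G make it a sixth; 9 semitones makes it major.

major sixth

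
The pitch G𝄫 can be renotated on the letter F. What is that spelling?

Plain F sits at the same pitch as Gbb, so on the letter F the same pitch needs a natural: F.

F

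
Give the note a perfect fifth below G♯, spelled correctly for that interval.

G down a perfect fifth is C, so the target letter is C.
From G#, a perfect fifth is 7 semitones down: C#.

C#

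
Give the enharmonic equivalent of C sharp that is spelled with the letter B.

C# is pitch class 1. The letter B alone is pitch class 11.
To reach pitch class 1 from B requires an offset of +2 semitones, i.e. double sharp: B##.

B##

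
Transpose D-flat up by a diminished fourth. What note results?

Gbb

A fourth above D lands on the letter G.
A diminished fourth spans 4 semitones, so Db moves to pitch class 5. On the letter G that is Gbb.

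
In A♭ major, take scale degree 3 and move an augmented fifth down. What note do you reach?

Scale degree 3 of Ab major is C.
An augmented fifth (8 semitones) below C lands on the letter F, giving Fb.

Fb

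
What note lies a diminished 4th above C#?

A fourth above C lands on the letter F.
A diminished fourth spans 4 semitones, so C# moves to pitch class 5. On the letter F that is F.

F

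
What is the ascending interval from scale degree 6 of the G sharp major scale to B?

Scale degree 6 of G# major is E#.
E# up to B: letters E→B make it a fifth; 6 semitones makes it diminished.

diminished fifth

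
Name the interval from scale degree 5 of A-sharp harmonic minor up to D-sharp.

minor seventh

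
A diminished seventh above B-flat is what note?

A seventh above B lands on the letter A.
A diminished seventh spans 9 semitones, so Bb moves to pitch class 7. On the letter A that is Abb.

Abb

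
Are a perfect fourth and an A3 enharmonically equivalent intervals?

Yes

A perfect fourth spans 5 semitones; an augmented third spans 5.
They are enharmonically equivalent.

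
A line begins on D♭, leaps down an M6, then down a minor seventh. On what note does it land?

A major sixth down from Db is Fb (letter F, 9 semitones down).
A minor seventh down from Fb is Gb (letter G, 10 semitones down).

Gb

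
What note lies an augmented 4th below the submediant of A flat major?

Cb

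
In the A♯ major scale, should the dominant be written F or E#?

Each scale degree takes a distinct letter name. Degree 5 of a scale on A must use the letter E.
E# and F are enharmonically the same pitch, but only E# uses the letter E, so it is the correct spelling here.

E#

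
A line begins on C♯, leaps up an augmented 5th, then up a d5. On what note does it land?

An augmented fifth up from C# is G## (letter G, 8 semitones up).
A diminished fifth up from G## is D# (letter D, 6 semitones up).

D#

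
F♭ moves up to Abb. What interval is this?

minor third

Counting letters F–G–A gives a third.
Fb→Abb = 3 semitones, 1 narrower than the major third (4), so minor.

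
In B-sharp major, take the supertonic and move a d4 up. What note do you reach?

F#

The supertonic of B# major is C##.
A diminished fourth (4 semitones) above C## lands on the letter F, giving F#.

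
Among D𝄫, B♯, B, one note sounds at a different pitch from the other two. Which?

B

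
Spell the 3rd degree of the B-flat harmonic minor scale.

Db

The Bb harmonic minor scale runs Bb C Db Eb F Gb A.
Degree 3 is Db.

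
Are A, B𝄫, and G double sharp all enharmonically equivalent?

Yes

A = pitch class 9 and Bbb = pitch class 9 and G## = pitch class 9 — the same pitch class, so they are enharmonic equivalents.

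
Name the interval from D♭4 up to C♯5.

augmented seventh

The letter names run D→C, a span of 6 letter steps, so the interval is some kind of seventh.
Db to C# is 12 semitones. A major seventh is 11, so 12 makes it augmented.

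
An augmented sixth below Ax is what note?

C#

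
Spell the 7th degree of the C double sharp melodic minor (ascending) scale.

Degree 7 takes the letter 6 steps above C, which is B.
In melodic minor (ascending), degree 7 sits 11 semitones above the tonic. C## + 11 semitones is pitch class 1, spelled on B as B##.

B##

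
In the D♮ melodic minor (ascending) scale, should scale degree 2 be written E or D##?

E

Each scale degree takes a distinct letter name. Degree 2 of a scale on D must use the letter E.
E and D## are enharmonically the same pitch, but only E uses the letter E, so it is the correct spelling here.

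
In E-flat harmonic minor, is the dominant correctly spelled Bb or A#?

Each scale degree takes a distinct letter name. Degree 5 of a scale on E must use the letter B.
Bb and A# are enharmonically the same pitch, but only Bb uses the letter B, so it is the correct spelling here.

Bb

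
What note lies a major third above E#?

A third above E lands on the letter G.
A major third spans 4 semitones, so E# moves to pitch class 9. On the letter G that is G##.

G##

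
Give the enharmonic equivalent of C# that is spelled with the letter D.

Db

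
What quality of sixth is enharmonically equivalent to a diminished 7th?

major

A diminished seventh spans 9 semitones.
A sixth spanning 9 semitones is major (the major sixth is 9).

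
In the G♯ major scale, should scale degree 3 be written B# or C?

Each scale degree takes a distinct letter name. Degree 3 of a scale on G must use the letter B.
B# and C are enharmonically the same pitch, but only B# uses the letter B, so it is the correct spelling here.

B#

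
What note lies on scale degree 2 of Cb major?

Degree 2 takes the letter 1 step above C, which is D.
In major, degree 2 sits 2 semitones above the tonic. Cb + 2 semitones is pitch class 1, spelled on D as Db.

Db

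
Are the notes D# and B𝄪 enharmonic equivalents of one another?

No

Two spellings are enharmonically equivalent only if they share a pitch class.
Here D# → 3, B## → 1; 1 ≠ 3, so they are not.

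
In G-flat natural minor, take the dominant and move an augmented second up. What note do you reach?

E

The dominant of Gb natural minor is Db.
An augmented second (3 semitones) above Db lands on the letter E, giving E.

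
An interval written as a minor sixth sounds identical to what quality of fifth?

augmented

A minor sixth spans 8 semitones.
A fifth spanning 8 semitones is augmented (the perfect fifth is 7).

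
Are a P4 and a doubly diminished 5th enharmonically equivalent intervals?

A perfect fourth spans 5 semitones; a doubly diminished fifth spans 5.
They are enharmonically equivalent.

Yes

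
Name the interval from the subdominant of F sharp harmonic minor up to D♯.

The subdominant of F# harmonic minor is B.
B up to D#: letters B→D make it a third; 4 semitones makes it major.

major third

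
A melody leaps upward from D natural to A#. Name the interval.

The letter names run D→A, a span of 4 letter steps, so the interval is some kind of fifth.
D to A# is 8 semitones. A perfect fifth is 7, so 8 makes it augmented.

augmented fifth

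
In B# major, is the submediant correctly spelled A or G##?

G##

Each scale degree takes a distinct letter name. Degree 6 of a scale on B must use the letter G.
G## and A are enharmonically the same pitch, but only G## uses the letter G, so it is the correct spelling here.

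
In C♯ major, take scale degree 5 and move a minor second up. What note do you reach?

A

Scale degree 5 of C# major is G#.
A minor second (1 semitone) above G# lands on the letter A, giving A.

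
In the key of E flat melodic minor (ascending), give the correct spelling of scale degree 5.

Bb

The Eb melodic minor (ascending) scale runs Eb F Gb Ab Bb C D.
Degree 5 is Bb.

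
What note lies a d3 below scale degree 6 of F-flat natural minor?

Scale degree 6 of Fb natural minor is Dbb.
A diminished third (2 semitones) below Dbb lands on the letter B, giving Bb.

Bb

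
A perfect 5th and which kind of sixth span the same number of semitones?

A perfect fifth spans 7 semitones.
A sixth spanning 7 semitones is diminished (the major sixth is 9).

diminished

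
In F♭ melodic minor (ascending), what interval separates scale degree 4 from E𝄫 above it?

perfect fourth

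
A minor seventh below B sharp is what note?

C##

B down a major seventh is C, so the target letter is C.
From B#, a minor seventh is 10 semitones down: C##.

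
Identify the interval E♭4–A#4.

The letter names run E→A, a span of 3 letter steps, so the interval is some kind of fourth.
Eb to A# is 7 semitones. A perfect fourth is 5, so 7 makes it doubly augmented.

doubly augmented fourth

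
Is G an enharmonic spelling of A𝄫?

Yes

G = pitch class 7 and Abb = pitch class 7 — the same pitch class, so they are enharmonic equivalents.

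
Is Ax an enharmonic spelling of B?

A## = pitch class 11 and B = pitch class 11 — the same pitch class, so they are enharmonic equivalents.

Yes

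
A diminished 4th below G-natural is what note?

D#

G down a perfect fourth is D, so the target letter is D.
From G, a diminished fourth is 4 semitones down: D#.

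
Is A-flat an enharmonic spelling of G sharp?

Ab is pitch class 8; G# is pitch class 8.
All spellings map to pitch class 8, so they are enharmonically equivalent.

Yes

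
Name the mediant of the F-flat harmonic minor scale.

Abb

The Fb harmonic minor scale runs Fb Gb Abb Bbb Cb Dbb Eb.
Degree 3 is Abb.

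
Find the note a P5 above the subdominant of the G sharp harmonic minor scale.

G#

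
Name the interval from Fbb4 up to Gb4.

Counting letters F–G gives a second.
Fbb→Gb = 3 semitones, 1 wider than the major second (2), so augmented.

augmented second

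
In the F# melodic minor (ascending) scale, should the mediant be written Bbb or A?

A

Each scale degree takes a distinct letter name. Degree 3 of a scale on F must use the letter A.
A and Bbb are enharmonically the same pitch, but only A uses the letter A, so it is the correct spelling here.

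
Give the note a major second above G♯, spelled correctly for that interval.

G up a major second is A, so the target letter is A.
From G#, a major second is 2 semitones up: A#.

A#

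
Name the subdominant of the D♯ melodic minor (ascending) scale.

Degree 4 takes the letter 3 steps above D, which is G.
In melodic minor (ascending), degree 4 sits 5 semitones above the tonic. D# + 5 semitones is pitch class 8, spelled on G as G#.

G#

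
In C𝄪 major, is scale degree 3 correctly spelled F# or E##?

E##

Each scale degree takes a distinct letter name. Degree 3 of a scale on C must use the letter E.
E## and F# are enharmonically the same pitch, but only E## uses the letter E, so it is the correct spelling here.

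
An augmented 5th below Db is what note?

D down a perfect fifth is G, so the target letter is G.
From Db, an augmented fifth is 8 semitones down: Gbb.

Gbb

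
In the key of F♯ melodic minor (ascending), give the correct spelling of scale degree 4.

The F# melodic minor (ascending) scale runs F# G# A B C# D# E#.
Degree 4 is B.

B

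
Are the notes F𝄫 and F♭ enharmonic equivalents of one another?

Two spellings are enharmonically equivalent only if they share a pitch class.
Here Fbb → 3, Fb → 4; 3 ≠ 4, so they are not.

No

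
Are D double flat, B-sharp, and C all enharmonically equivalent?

Yes

Dbb = pitch class 0 and B# = pitch class 0 and C = pitch class 0 — the same pitch class, so they are enharmonic equivalents.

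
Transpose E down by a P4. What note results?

E down a perfect fourth is B, so the target letter is B.
From E, a perfect fourth is 5 semitones down: B.

B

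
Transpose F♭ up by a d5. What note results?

A fifth above F lands on the letter C.
A diminished fifth spans 6 semitones, so Fb moves to pitch class 10. On the letter C that is Cbb.

Cbb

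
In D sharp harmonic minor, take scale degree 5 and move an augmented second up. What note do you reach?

B##

Scale degree 5 of D# harmonic minor is A#.
An augmented second (3 semitones) above A# lands on the letter B, giving B##.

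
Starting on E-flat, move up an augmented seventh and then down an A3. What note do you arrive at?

An augmented seventh up from Eb is D# (letter D, 12 semitones up).
An augmented third down from D# is Bb (letter B, 5 semitones down).

Bb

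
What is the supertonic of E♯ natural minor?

Degree 2 takes the letter 1 step above E, which is F.
In natural minor, degree 2 sits 2 semitones above the tonic. E# + 2 semitones is pitch class 7, spelled on F as F##.

F##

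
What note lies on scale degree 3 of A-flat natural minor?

Cb

The Ab natural minor scale runs Ab Bb Cb Db Eb Fb Gb.
Degree 3 is Cb.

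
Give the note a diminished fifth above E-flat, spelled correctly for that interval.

Bbb

A fifth above E lands on the letter B.
A diminished fifth spans 6 semitones, so Eb moves to pitch class 9. On the letter B that is Bbb.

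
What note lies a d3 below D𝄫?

A third below D lands on the letter B.
A diminished third spans 2 semitones, so Dbb moves to pitch class 10. On the letter B that is Bb.

Bb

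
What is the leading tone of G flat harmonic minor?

The Gb harmonic minor scale runs Gb Ab Bbb Cb Db Ebb F.
Degree 7 is F.

F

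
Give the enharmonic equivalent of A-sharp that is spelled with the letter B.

Bb

Plain B sits 1 semitone above A#, so on the letter B the same pitch needs a flat: Bb.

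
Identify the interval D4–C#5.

major seventh

Counting letters D–E–F–G–A–B–C gives a seventh.
D→C# = 11 semitones, exactly the major seventh.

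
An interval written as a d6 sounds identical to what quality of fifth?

A diminished sixth spans 7 semitones.
A fifth spanning 7 semitones is perfect (the perfect fifth is 7).

perfect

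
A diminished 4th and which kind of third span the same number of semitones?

A diminished fourth spans 4 semitones.
A third spanning 4 semitones is major (the major third is 4).

major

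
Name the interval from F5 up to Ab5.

The letter names run F→A, a span of 2 letter steps, so the interval is some kind of third.
F to Ab is 3 semitones. A major third is 4, so 3 makes it minor.

minor third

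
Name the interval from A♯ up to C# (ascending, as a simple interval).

The letter names run A→C, a span of 2 letter steps, so the interval is some kind of third.
A# to C# is 3 semitones. A major third is 4, so 3 makes it minor.

minor third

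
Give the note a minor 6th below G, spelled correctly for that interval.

A sixth below G lands on the letter B.
A minor sixth spans 8 semitones, so G moves to pitch class 11. On the letter B that is B.

B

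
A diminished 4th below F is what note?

F down a perfect fourth is C, so the target letter is C.
From F, a diminished fourth is 4 semitones down: C#.

C#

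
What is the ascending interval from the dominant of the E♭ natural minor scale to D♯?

augmented third

The dominant of Eb natural minor is Bb.
Bb up to D#: letters B→D make it a third; 5 semitones makes it augmented.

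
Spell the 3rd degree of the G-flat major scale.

Bb

Degree 3 takes the letter 2 steps above G, which is B.
In major, degree 3 sits 4 semitones above the tonic. Gb + 4 semitones is pitch class 10, spelled on B as Bb.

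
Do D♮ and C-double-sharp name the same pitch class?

Yes

D = pitch class 2 and C## = pitch class 2 — the same pitch class, so they are enharmonic equivalents.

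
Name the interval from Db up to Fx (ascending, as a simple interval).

The letter names run D→F, a span of 2 letter steps, so the interval is some kind of third.
Db to F## is 6 semitones. A major third is 4, so 6 makes it doubly augmented.

doubly augmented third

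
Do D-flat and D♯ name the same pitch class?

No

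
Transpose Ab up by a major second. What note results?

A up a major second is B, so the target letter is B.
From Ab, a major second is 2 semitones up: Bb.

Bb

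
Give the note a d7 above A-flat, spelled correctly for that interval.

Gbb

A seventh above A lands on the letter G.
A diminished seventh spans 9 semitones, so Ab moves to pitch class 5. On the letter G that is Gbb.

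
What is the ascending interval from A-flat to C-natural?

major third

Counting letters A–B–C gives a third.
Ab→C = 4 semitones, exactly the major third.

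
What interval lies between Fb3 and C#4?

doubly augmented fifth

Counting letters F–G–A–B–C gives a fifth.
Fb→C# = 9 semitones, 2 wider than the perfect fifth (7), so doubly augmented.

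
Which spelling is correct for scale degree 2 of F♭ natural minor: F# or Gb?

Each scale degree takes a distinct letter name. Degree 2 of a scale on F must use the letter G.
Gb and F# are enharmonically the same pitch, but only Gb uses the letter G, so it is the correct spelling here.

Gb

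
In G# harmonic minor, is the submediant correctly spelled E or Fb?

Each scale degree takes a distinct letter name. Degree 6 of a scale on G must use the letter E.
E and Fb are enharmonically the same pitch, but only E uses the letter E, so it is the correct spelling here.

E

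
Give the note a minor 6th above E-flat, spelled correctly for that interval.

A sixth above E lands on the letter C.
A minor sixth spans 8 semitones, so Eb moves to pitch class 11. On the letter C that is Cb.

Cb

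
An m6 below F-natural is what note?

A

A sixth below F lands on the letter A.
A minor sixth spans 8 semitones, so F moves to pitch class 9. On the letter A that is A.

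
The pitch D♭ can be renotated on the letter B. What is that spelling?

Plain B sits 2 semitones below Db, so on the letter B the same pitch needs a double sharp: B##.

B##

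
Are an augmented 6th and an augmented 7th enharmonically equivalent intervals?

No

An augmented sixth spans 10 semitones; an augmented seventh spans 12.
The spans differ, so they are not enharmonic equivalents.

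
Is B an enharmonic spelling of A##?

Yes

B = pitch class 11 and A## = pitch class 11 — the same pitch class, so they are enharmonic equivalents.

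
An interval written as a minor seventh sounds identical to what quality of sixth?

augmented

A minor seventh spans 10 semitones.
A sixth spanning 10 semitones is augmented (the major sixth is 9).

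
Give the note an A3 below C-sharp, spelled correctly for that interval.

C down a major third is Ab, so the target letter is A.
From C#, an augmented third is 5 semitones down: Ab.

Ab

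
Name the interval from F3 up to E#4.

augmented seventh

The letter names run F→E, a span of 6 letter steps, so the interval is some kind of seventh.
F to E# is 12 semitones. A major seventh is 11, so 12 makes it augmented.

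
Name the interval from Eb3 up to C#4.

augmented sixth

The letter names run E→C, a span of 5 letter steps, so the interval is some kind of sixth.
Eb to C# is 10 semitones. A major sixth is 9, so 10 makes it augmented.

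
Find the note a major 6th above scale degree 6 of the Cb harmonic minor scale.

Scale degree 6 of Cb harmonic minor is Abb.
A major sixth (9 semitones) above Abb lands on the letter F, giving Fb.

Fb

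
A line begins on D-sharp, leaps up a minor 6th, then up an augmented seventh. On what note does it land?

A minor sixth up from D# is B (letter B, 8 semitones up).
An augmented seventh up from B is A## (letter A, 12 semitones up).

A##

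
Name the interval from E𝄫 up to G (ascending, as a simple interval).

Counting letters E–F–G gives a third.
Ebb→G = 5 semitones, 1 wider than the major third (4), so augmented.

augmented third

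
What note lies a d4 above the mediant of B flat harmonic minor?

Gbb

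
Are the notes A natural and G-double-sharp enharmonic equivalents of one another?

A is pitch class 9; G## is pitch class 9.
All spellings map to pitch class 9, so they are enharmonically equivalent.

Yes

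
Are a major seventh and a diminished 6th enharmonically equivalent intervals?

No

A major seventh spans 11 semitones; a diminished sixth spans 7.
The spans differ, so they are not enharmonic equivalents.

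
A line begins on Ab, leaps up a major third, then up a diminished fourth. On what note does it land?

Fb

A major third up from Ab is C (letter C, 4 semitones up).
A diminished fourth up from C is Fb (letter F, 4 semitones up).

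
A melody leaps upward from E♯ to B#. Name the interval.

perfect fifth

Counting letters E–F–G–A–B gives a fifth.
E#→B# = 7 semitones, exactly the perfect fifth.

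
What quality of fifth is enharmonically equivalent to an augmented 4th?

diminished

An augmented fourth spans 6 semitones.
A fifth spanning 6 semitones is diminished (the perfect fifth is 7).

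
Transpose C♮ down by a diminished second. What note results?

C down a major second is Bb, so the target letter is B.
From C, a diminished second is 0 semitones down: B#.

B#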